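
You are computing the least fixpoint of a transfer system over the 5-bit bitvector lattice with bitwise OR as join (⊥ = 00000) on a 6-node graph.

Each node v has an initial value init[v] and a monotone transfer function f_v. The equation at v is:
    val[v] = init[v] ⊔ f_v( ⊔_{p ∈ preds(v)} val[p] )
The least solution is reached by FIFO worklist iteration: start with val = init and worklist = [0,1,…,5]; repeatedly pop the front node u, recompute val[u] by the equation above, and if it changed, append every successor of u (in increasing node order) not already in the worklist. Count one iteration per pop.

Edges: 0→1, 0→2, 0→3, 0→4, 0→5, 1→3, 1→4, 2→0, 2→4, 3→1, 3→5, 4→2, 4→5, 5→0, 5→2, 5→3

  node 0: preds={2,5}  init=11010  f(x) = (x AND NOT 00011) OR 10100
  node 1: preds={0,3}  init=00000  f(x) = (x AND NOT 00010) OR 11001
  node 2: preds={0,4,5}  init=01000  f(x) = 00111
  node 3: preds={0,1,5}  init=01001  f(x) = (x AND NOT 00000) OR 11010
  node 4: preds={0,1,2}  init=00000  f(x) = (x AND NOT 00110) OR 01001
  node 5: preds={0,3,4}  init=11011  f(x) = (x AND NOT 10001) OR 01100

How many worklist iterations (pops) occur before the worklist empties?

Worklist (10 pops):
  #1 pop 0: in=11011 → 11110 (was 11010); enqueue []
  #2 pop 1: in=11111 → 11101 (was 00000); enqueue []
  #3 pop 2: in=11111 → 01111 (was 01000); enqueue [0]
  #4 pop 3: in=11111 → 11111 (was 01001); enqueue [1]
  #5 pop 4: in=11111 → 11001 (was 00000); enqueue [2]
  #6 pop 5: in=11111 → 11111 (was 11011); enqueue [3]
  #7 pop 0: in=11111 → 11110 (no change)
  #8 pop 1: in=11111 → 11101 (no change)
  #9 pop 2: in=11111 → 01111 (no change)
  #10 pop 3: in=11111 → 11111 (no change)

Fixpoint:
  val[0] = 11110
  val[1] = 11101
  val[2] = 01111
  val[3] = 11111
  val[4] = 11001
  val[5] = 11111

10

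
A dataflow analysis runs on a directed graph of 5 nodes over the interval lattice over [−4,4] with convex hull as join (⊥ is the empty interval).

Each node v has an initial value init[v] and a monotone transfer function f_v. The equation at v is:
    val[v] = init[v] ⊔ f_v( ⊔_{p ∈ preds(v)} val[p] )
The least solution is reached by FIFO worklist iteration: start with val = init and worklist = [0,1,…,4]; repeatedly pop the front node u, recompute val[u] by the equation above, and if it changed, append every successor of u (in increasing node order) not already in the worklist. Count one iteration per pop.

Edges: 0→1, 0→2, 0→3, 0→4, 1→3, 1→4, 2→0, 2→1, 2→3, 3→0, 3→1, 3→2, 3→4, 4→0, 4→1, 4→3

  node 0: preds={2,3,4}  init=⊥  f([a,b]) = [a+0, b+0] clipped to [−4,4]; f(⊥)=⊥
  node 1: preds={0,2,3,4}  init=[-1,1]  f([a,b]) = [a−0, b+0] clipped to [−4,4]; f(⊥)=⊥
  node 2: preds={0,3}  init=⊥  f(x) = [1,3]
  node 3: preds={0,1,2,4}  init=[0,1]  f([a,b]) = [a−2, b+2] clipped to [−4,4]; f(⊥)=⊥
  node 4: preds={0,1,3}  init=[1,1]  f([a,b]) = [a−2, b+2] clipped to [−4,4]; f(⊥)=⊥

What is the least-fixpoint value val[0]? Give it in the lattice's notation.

[-4,4]

Iteration log — 13 steps:
  step 1. node 0  ⊔preds=[0,1]  new=[0,1]  old=⊥  +wl: 
  step 2. node 1  ⊔preds=[0,1]  new=[-1,1]  stable
  step 3. node 2  ⊔preds=[0,1]  new=[1,3]  old=⊥  +wl: 0,1
  step 4. node 3  ⊔preds=[-1,3]  new=[-3,4]  old=[0,1]  +wl: 2
  step 5. node 4  ⊔preds=[-3,4]  new=[-4,4]  old=[1,1]  +wl: 3
  step 6. node 0  ⊔preds=[-4,4]  new=[-4,4]  old=[0,1]  +wl: 4
  step 7. node 1  ⊔preds=[-4,4]  new=[-4,4]  old=[-1,1]  +wl: 
  step 8. node 2  ⊔preds=[-4,4]  new=[1,3]  stable
  step 9. node 3  ⊔preds=[-4,4]  new=[-4,4]  old=[-3,4]  +wl: 0,1,2
  step 10. node 4  ⊔preds=[-4,4]  new=[-4,4]  stable
  step 11. node 0  ⊔preds=[-4,4]  new=[-4,4]  stable
  step 12. node 1  ⊔preds=[-4,4]  new=[-4,4]  stable
  step 13. node 2  ⊔preds=[-4,4]  new=[1,3]  stable

Least fixpoint reached:
  node 0: [-4,4]
  node 1: [-4,4]
  node 2: [1,3]
  node 3: [-4,4]
  node 4: [-4,4]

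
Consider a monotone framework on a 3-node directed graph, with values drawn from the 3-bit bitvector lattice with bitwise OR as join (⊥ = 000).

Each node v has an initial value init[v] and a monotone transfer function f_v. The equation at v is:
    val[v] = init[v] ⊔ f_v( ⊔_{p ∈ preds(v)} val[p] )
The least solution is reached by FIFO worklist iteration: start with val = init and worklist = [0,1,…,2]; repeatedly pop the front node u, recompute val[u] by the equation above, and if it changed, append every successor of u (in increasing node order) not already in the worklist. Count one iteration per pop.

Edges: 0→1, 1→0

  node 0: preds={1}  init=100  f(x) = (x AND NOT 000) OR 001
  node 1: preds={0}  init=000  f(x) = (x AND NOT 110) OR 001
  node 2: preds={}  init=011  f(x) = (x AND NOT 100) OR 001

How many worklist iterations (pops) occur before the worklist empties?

Iteration log — 4 steps:
  step 1. node 0  ⊔preds=000  new=101  old=100  +wl: 
  step 2. node 1  ⊔preds=101  new=001  old=000  +wl: 0
  step 3. node 2  ⊔preds=000  new=011  stable
  step 4. node 0  ⊔preds=001  new=101  stable

Least fixpoint reached:
  node 0: 101
  node 1: 001
  node 2: 011

4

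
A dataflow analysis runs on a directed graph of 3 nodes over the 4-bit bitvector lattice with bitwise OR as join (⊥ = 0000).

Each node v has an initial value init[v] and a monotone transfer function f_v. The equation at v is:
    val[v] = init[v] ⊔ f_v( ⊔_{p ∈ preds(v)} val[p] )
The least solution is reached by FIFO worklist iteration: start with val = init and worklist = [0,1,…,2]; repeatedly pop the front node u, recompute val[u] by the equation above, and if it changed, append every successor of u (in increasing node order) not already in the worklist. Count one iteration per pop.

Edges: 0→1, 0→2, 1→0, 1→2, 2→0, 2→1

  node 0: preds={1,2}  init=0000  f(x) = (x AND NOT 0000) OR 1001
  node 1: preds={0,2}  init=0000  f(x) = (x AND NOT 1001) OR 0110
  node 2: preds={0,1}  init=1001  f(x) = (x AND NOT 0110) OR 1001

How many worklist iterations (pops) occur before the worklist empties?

Trace (6 dequeues):
  [1] u=0 | in 1001 | out 1001 | prev 0000 | push {}
  [2] u=1 | in 1001 | out 0110 | prev 0000 | push {0}
  [3] u=2 | in 1111 | out 1001 | ==
  [4] u=0 | in 1111 | out 1111 | prev 1001 | push {1,2}
  [5] u=1 | in 1111 | out 0110 | ==
  [6] u=2 | in 1111 | out 1001 | ==

Converged values:
  [0] 1111
  [1] 0110
  [2] 1001

6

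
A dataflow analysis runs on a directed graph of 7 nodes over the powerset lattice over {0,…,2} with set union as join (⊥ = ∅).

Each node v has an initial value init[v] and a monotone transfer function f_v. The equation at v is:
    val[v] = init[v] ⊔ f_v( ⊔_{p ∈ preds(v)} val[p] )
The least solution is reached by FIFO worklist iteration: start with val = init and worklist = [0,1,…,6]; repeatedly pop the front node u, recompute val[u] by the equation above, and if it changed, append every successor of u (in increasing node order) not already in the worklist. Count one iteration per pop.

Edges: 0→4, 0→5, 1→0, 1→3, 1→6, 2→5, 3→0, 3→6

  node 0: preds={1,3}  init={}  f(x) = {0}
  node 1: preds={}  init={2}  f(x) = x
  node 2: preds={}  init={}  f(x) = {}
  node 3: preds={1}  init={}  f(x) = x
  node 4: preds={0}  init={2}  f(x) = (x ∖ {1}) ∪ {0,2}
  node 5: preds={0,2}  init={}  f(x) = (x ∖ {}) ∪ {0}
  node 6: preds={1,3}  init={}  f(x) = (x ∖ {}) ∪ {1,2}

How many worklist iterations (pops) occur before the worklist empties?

Worklist (8 pops):
  #1 pop 0: in={2} → {0} (was {}); enqueue []
  #2 pop 1: in={} → {2} (no change)
  #3 pop 2: in={} → {} (no change)
  #4 pop 3: in={2} → {2} (was {}); enqueue [0]
  #5 pop 4: in={0} → {0,2} (was {2}); enqueue []
  #6 pop 5: in={0} → {0} (was {}); enqueue []
  #7 pop 6: in={2} → {1,2} (was {}); enqueue []
  #8 pop 0: in={2} → {0} (no change)

Fixpoint:
  val[0] = {0}
  val[1] = {2}
  val[2] = {}
  val[3] = {2}
  val[4] = {0,2}
  val[5] = {0}
  val[6] = {1,2}

8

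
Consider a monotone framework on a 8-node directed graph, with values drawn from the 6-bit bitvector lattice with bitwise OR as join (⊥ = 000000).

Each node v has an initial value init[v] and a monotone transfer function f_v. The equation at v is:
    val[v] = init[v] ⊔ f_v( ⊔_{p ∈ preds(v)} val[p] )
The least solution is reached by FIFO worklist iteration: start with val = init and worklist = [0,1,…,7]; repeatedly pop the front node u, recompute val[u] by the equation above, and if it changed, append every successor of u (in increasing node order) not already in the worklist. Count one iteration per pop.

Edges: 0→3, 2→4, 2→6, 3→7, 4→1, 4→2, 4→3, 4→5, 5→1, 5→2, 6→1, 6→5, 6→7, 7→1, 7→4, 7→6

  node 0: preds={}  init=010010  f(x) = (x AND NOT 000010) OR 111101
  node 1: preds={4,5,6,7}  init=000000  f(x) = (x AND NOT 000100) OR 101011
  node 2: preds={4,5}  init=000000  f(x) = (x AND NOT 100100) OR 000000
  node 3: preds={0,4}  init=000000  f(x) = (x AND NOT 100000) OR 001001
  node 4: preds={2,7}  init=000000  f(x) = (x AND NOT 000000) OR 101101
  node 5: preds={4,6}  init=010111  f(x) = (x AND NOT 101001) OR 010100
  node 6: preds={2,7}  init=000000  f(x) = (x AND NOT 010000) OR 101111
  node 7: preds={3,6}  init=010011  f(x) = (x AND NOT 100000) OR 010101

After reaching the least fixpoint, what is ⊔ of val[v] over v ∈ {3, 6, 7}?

111111

Trace (14 dequeues):
  [1] u=0 | in 000000 | out 111111 | prev 010010 | push {}
  [2] u=1 | in 010111 | out 111011 | prev 000000 | push {}
  [3] u=2 | in 010111 | out 010011 | prev 000000 | push {}
  [4] u=3 | in 111111 | out 011111 | prev 000000 | push {}
  [5] u=4 | in 010011 | out 111111 | prev 000000 | push {1,2,3}
  [6] u=5 | in 111111 | out 010111 | ==
  [7] u=6 | in 010011 | out 101111 | prev 000000 | push {5}
  [8] u=7 | in 111111 | out 011111 | prev 010011 | push {4,6}
  [9] u=1 | in 111111 | out 111011 | ==
  [10] u=2 | in 111111 | out 011011 | prev 010011 | push {}
  [11] u=3 | in 111111 | out 011111 | ==
  [12] u=5 | in 111111 | out 010111 | ==
  [13] u=4 | in 011111 | out 111111 | ==
  [14] u=6 | in 011111 | out 101111 | ==

Converged values:
  [0] 111111
  [1] 111011
  [2] 011011
  [3] 011111
  [4] 111111
  [5] 010111
  [6] 101111
  [7] 011111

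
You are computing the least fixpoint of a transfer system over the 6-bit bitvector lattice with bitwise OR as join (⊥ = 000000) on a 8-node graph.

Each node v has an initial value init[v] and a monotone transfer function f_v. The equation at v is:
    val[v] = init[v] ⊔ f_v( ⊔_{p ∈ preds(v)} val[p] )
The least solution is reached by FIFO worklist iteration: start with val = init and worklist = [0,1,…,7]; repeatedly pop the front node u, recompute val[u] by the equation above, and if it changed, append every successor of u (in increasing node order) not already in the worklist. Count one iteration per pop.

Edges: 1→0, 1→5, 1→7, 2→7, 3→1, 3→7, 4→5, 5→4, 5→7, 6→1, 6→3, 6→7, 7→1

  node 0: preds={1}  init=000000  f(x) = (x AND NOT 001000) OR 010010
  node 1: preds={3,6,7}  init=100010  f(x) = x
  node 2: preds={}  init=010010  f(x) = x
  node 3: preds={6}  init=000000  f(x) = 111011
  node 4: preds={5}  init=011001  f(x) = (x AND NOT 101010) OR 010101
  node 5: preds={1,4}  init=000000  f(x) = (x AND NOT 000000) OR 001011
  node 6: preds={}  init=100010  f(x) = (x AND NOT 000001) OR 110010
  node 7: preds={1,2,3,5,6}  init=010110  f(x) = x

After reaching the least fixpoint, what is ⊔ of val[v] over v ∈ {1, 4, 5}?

111111

Trace (15 dequeues):
  [1] u=0 | in 100010 | out 110010 | prev 000000 | push {}
  [2] u=1 | in 110110 | out 110110 | prev 100010 | push {0}
  [3] u=2 | in 000000 | out 010010 | ==
  [4] u=3 | in 100010 | out 111011 | prev 000000 | push {1}
  [5] u=4 | in 000000 | out 011101 | prev 011001 | push {}
  [6] u=5 | in 111111 | out 111111 | prev 000000 | push {4}
  [7] u=6 | in 000000 | out 110010 | prev 100010 | push {3}
  [8] u=7 | in 111111 | out 111111 | prev 010110 | push {}
  [9] u=0 | in 110110 | out 110110 | prev 110010 | push {}
  [10] u=1 | in 111111 | out 111111 | prev 110110 | push {0,5,7}
  [11] u=4 | in 111111 | out 011101 | ==
  [12] u=3 | in 110010 | out 111011 | ==
  [13] u=0 | in 111111 | out 110111 | prev 110110 | push {}
  [14] u=5 | in 111111 | out 111111 | ==
  [15] u=7 | in 111111 | out 111111 | ==

Converged values:
  [0] 110111
  [1] 111111
  [2] 010010
  [3] 111011
  [4] 011101
  [5] 111111
  [6] 110010
  [7] 111111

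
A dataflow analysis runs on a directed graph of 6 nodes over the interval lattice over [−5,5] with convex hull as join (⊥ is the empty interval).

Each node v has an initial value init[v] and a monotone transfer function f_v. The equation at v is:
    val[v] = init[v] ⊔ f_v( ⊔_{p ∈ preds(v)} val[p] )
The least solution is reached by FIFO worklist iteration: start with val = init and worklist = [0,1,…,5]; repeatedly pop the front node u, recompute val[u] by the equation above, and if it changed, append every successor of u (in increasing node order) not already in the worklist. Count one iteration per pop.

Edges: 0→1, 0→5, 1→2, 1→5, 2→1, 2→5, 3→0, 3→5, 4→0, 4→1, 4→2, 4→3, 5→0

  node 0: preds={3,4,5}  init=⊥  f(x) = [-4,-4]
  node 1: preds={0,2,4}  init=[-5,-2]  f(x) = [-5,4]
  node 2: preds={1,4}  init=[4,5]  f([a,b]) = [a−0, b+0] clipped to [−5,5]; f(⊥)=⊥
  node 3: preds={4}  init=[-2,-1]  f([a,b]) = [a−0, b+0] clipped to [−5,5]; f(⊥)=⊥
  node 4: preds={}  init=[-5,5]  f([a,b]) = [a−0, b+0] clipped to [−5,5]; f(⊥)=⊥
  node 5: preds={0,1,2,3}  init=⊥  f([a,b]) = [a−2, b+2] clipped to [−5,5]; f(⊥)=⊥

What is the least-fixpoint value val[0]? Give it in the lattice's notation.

Worklist (8 pops):
  #1 pop 0: in=[-5,5] → [-4,-4] (was ⊥); enqueue []
  #2 pop 1: in=[-5,5] → [-5,4] (was [-5,-2]); enqueue []
  #3 pop 2: in=[-5,5] → [-5,5] (was [4,5]); enqueue [1]
  #4 pop 3: in=[-5,5] → [-5,5] (was [-2,-1]); enqueue [0]
  #5 pop 4: in=⊥ → [-5,5] (no change)
  #6 pop 5: in=[-5,5] → [-5,5] (was ⊥); enqueue []
  #7 pop 1: in=[-5,5] → [-5,4] (no change)
  #8 pop 0: in=[-5,5] → [-4,-4] (no change)

Fixpoint:
  val[0] = [-4,-4]
  val[1] = [-5,4]
  val[2] = [-5,5]
  val[3] = [-5,5]
  val[4] = [-5,5]
  val[5] = [-5,5]

[-4,-4]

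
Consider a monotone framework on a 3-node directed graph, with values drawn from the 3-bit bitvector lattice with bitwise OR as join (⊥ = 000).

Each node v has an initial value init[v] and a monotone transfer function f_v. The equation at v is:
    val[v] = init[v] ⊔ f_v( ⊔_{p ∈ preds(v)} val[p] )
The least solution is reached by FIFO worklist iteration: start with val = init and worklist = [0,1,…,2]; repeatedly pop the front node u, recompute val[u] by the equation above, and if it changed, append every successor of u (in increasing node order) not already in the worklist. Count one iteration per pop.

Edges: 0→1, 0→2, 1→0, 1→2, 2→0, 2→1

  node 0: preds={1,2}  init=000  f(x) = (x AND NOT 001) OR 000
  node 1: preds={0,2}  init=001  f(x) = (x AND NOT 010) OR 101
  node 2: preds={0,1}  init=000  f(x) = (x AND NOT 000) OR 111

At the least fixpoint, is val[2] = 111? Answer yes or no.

Worklist (6 pops):
  #1 pop 0: in=001 → 000 (no change)
  #2 pop 1: in=000 → 101 (was 001); enqueue [0]
  #3 pop 2: in=101 → 111 (was 000); enqueue [1]
  #4 pop 0: in=111 → 110 (was 000); enqueue [2]
  #5 pop 1: in=111 → 101 (no change)
  #6 pop 2: in=111 → 111 (no change)

Fixpoint:
  val[0] = 110
  val[1] = 101
  val[2] = 111

yes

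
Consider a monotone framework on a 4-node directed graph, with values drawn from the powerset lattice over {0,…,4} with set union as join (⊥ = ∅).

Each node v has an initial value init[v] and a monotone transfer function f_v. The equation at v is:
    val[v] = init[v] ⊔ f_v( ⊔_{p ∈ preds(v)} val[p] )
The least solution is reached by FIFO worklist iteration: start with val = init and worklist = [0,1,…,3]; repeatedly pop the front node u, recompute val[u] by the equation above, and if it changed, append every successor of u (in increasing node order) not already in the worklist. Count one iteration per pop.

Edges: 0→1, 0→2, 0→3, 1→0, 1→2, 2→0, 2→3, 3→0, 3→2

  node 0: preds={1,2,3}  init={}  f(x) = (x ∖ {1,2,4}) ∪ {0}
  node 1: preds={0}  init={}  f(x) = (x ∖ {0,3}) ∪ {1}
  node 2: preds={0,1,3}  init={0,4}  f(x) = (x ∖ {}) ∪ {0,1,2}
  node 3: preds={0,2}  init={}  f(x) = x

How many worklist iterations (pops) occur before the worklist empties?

Iteration log — 6 steps:
  step 1. node 0  ⊔preds={0,4}  new={0}  old={}  +wl: 
  step 2. node 1  ⊔preds={0}  new={1}  old={}  +wl: 0
  step 3. node 2  ⊔preds={0,1}  new={0,1,2,4}  old={0,4}  +wl: 
  step 4. node 3  ⊔preds={0,1,2,4}  new={0,1,2,4}  old={}  +wl: 2
  step 5. node 0  ⊔preds={0,1,2,4}  new={0}  stable
  step 6. node 2  ⊔preds={0,1,2,4}  new={0,1,2,4}  stable

Least fixpoint reached:
  node 0: {0}
  node 1: {1}
  node 2: {0,1,2,4}
  node 3: {0,1,2,4}

6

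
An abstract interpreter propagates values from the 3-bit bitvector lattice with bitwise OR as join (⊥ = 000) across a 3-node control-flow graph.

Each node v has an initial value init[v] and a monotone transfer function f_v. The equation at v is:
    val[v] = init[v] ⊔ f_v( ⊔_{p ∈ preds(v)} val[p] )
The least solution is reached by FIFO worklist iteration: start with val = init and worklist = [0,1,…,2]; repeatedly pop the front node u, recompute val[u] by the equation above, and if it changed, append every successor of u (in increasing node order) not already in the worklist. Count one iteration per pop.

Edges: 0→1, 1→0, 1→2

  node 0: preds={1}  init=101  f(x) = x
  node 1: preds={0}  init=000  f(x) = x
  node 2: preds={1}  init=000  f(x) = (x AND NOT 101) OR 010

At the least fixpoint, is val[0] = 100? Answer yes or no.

Trace (4 dequeues):
  [1] u=0 | in 000 | out 101 | ==
  [2] u=1 | in 101 | out 101 | prev 000 | push {0}
  [3] u=2 | in 101 | out 010 | prev 000 | push {}
  [4] u=0 | in 101 | out 101 | ==

Converged values:
  [0] 101
  [1] 101
  [2] 010

no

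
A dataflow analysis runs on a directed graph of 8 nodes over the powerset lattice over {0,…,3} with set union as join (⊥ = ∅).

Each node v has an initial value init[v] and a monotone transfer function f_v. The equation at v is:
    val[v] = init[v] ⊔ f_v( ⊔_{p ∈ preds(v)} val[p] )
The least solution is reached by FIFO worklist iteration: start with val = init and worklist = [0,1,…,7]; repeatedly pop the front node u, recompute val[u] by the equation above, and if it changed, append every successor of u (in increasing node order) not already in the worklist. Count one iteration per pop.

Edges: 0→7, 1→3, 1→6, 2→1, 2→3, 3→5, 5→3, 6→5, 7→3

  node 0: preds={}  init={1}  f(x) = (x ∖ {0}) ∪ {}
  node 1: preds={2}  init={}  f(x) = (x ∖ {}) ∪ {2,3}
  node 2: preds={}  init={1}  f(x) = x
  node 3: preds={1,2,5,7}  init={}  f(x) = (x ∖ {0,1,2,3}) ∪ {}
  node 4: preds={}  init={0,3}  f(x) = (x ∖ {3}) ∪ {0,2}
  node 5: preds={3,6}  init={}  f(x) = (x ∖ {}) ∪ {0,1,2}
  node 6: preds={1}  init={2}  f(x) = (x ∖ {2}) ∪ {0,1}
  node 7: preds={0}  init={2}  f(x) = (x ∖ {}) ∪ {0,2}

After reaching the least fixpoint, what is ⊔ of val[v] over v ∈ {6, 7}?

Iteration log — 11 steps:
  step 1. node 0  ⊔preds={}  new={1}  stable
  step 2. node 1  ⊔preds={1}  new={1,2,3}  old={}  +wl: 
  step 3. node 2  ⊔preds={}  new={1}  stable
  step 4. node 3  ⊔preds={1,2,3}  new={}  stable
  step 5. node 4  ⊔preds={}  new={0,2,3}  old={0,3}  +wl: 
  step 6. node 5  ⊔preds={2}  new={0,1,2}  old={}  +wl: 3
  step 7. node 6  ⊔preds={1,2,3}  new={0,1,2,3}  old={2}  +wl: 5
  step 8. node 7  ⊔preds={1}  new={0,1,2}  old={2}  +wl: 
  step 9. node 3  ⊔preds={0,1,2,3}  new={}  stable
  step 10. node 5  ⊔preds={0,1,2,3}  new={0,1,2,3}  old={0,1,2}  +wl: 3
  step 11. node 3  ⊔preds={0,1,2,3}  new={}  stable

Least fixpoint reached:
  node 0: {1}
  node 1: {1,2,3}
  node 2: {1}
  node 3: {}
  node 4: {0,2,3}
  node 5: {0,1,2,3}
  node 6: {0,1,2,3}
  node 7: {0,1,2}

{0,1,2,3}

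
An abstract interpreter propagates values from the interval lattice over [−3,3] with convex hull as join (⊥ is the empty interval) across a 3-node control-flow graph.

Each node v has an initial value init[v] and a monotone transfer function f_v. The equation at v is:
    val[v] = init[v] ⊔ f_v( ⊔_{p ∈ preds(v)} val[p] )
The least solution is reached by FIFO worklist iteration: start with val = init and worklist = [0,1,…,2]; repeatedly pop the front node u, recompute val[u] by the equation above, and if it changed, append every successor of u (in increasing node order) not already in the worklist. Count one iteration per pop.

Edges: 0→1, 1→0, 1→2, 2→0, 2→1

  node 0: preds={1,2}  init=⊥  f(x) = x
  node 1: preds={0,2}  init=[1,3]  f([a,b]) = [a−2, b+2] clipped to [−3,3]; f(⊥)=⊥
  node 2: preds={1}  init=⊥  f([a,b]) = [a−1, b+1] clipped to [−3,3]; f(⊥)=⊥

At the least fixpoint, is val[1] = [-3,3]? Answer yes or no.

yes

Iteration log — 9 steps:
  step 1. node 0  ⊔preds=[1,3]  new=[1,3]  old=⊥  +wl: 
  step 2. node 1  ⊔preds=[1,3]  new=[-1,3]  old=[1,3]  +wl: 0
  step 3. node 2  ⊔preds=[-1,3]  new=[-2,3]  old=⊥  +wl: 1
  step 4. node 0  ⊔preds=[-2,3]  new=[-2,3]  old=[1,3]  +wl: 
  step 5. node 1  ⊔preds=[-2,3]  new=[-3,3]  old=[-1,3]  +wl: 0,2
  step 6. node 0  ⊔preds=[-3,3]  new=[-3,3]  old=[-2,3]  +wl: 1
  step 7. node 2  ⊔preds=[-3,3]  new=[-3,3]  old=[-2,3]  +wl: 0
  step 8. node 1  ⊔preds=[-3,3]  new=[-3,3]  stable
  step 9. node 0  ⊔preds=[-3,3]  new=[-3,3]  stable

Least fixpoint reached:
  node 0: [-3,3]
  node 1: [-3,3]
  node 2: [-3,3]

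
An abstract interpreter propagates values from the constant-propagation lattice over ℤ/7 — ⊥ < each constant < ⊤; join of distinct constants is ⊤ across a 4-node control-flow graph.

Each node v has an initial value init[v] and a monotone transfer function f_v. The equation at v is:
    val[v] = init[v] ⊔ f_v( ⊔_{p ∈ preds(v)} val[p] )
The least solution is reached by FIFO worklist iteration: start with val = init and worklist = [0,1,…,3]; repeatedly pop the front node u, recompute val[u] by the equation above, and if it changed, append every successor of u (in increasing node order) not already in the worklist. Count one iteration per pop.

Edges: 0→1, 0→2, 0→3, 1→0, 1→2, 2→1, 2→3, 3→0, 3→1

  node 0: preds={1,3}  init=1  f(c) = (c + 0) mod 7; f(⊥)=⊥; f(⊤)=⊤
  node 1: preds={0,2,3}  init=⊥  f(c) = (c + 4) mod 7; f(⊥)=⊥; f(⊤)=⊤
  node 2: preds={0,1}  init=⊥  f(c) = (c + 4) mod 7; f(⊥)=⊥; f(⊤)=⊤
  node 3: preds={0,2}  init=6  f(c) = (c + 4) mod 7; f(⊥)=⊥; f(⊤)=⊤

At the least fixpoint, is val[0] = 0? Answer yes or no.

Iteration log — 6 steps:
  step 1. node 0  ⊔preds=6  new=⊤  old=1  +wl: 
  step 2. node 1  ⊔preds=⊤  new=⊤  old=⊥  +wl: 0
  step 3. node 2  ⊔preds=⊤  new=⊤  old=⊥  +wl: 1
  step 4. node 3  ⊔preds=⊤  new=⊤  old=6  +wl: 
  step 5. node 0  ⊔preds=⊤  new=⊤  stable
  step 6. node 1  ⊔preds=⊤  new=⊤  stable

Least fixpoint reached:
  node 0: ⊤
  node 1: ⊤
  node 2: ⊤
  node 3: ⊤

no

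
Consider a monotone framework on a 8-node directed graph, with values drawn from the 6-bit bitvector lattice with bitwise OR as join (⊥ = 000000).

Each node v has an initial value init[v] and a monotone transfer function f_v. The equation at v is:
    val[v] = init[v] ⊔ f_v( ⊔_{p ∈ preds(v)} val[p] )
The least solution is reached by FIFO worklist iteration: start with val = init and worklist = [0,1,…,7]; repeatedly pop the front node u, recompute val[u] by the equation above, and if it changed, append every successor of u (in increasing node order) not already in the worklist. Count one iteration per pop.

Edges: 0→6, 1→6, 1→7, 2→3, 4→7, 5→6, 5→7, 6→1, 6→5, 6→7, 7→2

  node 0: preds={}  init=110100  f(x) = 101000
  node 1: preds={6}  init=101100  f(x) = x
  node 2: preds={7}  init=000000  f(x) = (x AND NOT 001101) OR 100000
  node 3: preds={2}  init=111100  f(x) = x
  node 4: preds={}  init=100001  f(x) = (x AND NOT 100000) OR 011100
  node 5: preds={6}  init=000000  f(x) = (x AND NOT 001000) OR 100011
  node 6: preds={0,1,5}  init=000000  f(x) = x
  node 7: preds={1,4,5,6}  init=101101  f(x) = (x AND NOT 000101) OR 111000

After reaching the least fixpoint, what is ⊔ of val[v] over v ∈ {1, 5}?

Worklist (14 pops):
  #1 pop 0: in=000000 → 111100 (was 110100); enqueue []
  #2 pop 1: in=000000 → 101100 (no change)
  #3 pop 2: in=101101 → 100000 (was 000000); enqueue []
  #4 pop 3: in=100000 → 111100 (no change)
  #5 pop 4: in=000000 → 111101 (was 100001); enqueue []
  #6 pop 5: in=000000 → 100011 (was 000000); enqueue []
  #7 pop 6: in=111111 → 111111 (was 000000); enqueue [1,5]
  #8 pop 7: in=111111 → 111111 (was 101101); enqueue [2]
  #9 pop 1: in=111111 → 111111 (was 101100); enqueue [6,7]
  #10 pop 5: in=111111 → 110111 (was 100011); enqueue []
  #11 pop 2: in=111111 → 110010 (was 100000); enqueue [3]
  #12 pop 6: in=111111 → 111111 (no change)
  #13 pop 7: in=111111 → 111111 (no change)
  #14 pop 3: in=110010 → 111110 (was 111100); enqueue []

Fixpoint:
  val[0] = 111100
  val[1] = 111111
  val[2] = 110010
  val[3] = 111110
  val[4] = 111101
  val[5] = 110111
  val[6] = 111111
  val[7] = 111111

111111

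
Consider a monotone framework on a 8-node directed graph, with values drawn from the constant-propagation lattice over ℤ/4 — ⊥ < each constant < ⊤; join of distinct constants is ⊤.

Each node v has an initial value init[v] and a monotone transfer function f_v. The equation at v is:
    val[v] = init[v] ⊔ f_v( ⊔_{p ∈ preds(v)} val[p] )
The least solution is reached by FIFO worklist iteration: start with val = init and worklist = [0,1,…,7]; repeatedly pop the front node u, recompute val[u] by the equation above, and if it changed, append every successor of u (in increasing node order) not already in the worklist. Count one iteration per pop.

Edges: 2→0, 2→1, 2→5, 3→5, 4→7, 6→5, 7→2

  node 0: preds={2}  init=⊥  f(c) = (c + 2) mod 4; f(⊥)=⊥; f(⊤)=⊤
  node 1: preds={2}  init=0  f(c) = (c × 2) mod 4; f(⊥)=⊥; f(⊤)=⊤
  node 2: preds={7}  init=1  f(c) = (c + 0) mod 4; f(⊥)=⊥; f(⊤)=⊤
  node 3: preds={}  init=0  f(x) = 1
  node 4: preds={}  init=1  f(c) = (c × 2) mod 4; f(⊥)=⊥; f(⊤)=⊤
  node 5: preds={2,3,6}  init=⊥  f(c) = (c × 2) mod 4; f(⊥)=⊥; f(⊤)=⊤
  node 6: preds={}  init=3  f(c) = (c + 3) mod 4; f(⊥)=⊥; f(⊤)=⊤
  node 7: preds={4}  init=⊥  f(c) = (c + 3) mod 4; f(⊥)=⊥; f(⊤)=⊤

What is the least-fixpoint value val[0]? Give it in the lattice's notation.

⊤

Trace (12 dequeues):
  [1] u=0 | in 1 | out 3 | prev ⊥ | push {}
  [2] u=1 | in 1 | out ⊤ | prev 0 | push {}
  [3] u=2 | in ⊥ | out 1 | ==
  [4] u=3 | in ⊥ | out ⊤ | prev 0 | push {}
  [5] u=4 | in ⊥ | out 1 | ==
  [6] u=5 | in ⊤ | out ⊤ | prev ⊥ | push {}
  [7] u=6 | in ⊥ | out 3 | ==
  [8] u=7 | in 1 | out 0 | prev ⊥ | push {2}
  [9] u=2 | in 0 | out ⊤ | prev 1 | push {0,1,5}
  [10] u=0 | in ⊤ | out ⊤ | prev 3 | push {}
  [11] u=1 | in ⊤ | out ⊤ | ==
  [12] u=5 | in ⊤ | out ⊤ | ==

Converged values:
  [0] ⊤
  [1] ⊤
  [2] ⊤
  [3] ⊤
  [4] 1
  [5] ⊤
  [6] 3
  [7] 0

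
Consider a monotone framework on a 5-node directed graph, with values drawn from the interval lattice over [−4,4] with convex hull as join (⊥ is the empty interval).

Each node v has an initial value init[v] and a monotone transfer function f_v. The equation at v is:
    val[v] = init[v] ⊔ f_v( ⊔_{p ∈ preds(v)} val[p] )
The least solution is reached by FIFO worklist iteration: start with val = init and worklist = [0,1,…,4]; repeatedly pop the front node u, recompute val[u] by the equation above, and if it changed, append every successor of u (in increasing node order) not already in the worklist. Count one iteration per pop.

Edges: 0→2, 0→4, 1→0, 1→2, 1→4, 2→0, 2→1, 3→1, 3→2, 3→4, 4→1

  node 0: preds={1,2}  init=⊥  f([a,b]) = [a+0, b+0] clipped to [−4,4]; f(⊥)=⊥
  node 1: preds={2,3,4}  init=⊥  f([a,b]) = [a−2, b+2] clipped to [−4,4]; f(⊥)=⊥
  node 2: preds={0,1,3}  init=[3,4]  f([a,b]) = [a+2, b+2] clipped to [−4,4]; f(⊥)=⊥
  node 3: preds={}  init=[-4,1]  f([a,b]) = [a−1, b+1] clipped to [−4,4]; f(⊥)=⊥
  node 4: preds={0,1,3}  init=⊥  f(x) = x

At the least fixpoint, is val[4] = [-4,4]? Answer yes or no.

Worklist (9 pops):
  #1 pop 0: in=[3,4] → [3,4] (was ⊥); enqueue []
  #2 pop 1: in=[-4,4] → [-4,4] (was ⊥); enqueue [0]
  #3 pop 2: in=[-4,4] → [-2,4] (was [3,4]); enqueue [1]
  #4 pop 3: in=⊥ → [-4,1] (no change)
  #5 pop 4: in=[-4,4] → [-4,4] (was ⊥); enqueue []
  #6 pop 0: in=[-4,4] → [-4,4] (was [3,4]); enqueue [2,4]
  #7 pop 1: in=[-4,4] → [-4,4] (no change)
  #8 pop 2: in=[-4,4] → [-2,4] (no change)
  #9 pop 4: in=[-4,4] → [-4,4] (no change)

Fixpoint:
  val[0] = [-4,4]
  val[1] = [-4,4]
  val[2] = [-2,4]
  val[3] = [-4,1]
  val[4] = [-4,4]

yes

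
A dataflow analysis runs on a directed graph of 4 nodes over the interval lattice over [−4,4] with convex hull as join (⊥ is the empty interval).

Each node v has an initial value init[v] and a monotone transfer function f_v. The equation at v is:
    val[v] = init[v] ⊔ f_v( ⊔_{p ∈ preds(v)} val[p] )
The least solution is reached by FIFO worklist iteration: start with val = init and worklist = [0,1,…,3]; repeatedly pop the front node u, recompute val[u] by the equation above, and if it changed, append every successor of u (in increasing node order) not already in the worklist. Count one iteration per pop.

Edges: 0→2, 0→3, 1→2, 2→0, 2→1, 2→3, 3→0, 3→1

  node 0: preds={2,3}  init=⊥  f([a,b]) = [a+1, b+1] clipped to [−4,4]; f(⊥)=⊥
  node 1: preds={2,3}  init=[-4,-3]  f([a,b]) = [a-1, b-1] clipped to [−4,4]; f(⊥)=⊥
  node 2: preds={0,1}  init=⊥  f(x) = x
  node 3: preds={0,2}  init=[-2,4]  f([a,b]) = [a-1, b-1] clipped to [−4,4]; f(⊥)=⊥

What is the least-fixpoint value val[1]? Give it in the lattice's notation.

Iteration log — 8 steps:
  step 1. node 0  ⊔preds=[-2,4]  new=[-1,4]  old=⊥  +wl: 
  step 2. node 1  ⊔preds=[-2,4]  new=[-4,3]  old=[-4,-3]  +wl: 
  step 3. node 2  ⊔preds=[-4,4]  new=[-4,4]  old=⊥  +wl: 0,1
  step 4. node 3  ⊔preds=[-4,4]  new=[-4,4]  old=[-2,4]  +wl: 
  step 5. node 0  ⊔preds=[-4,4]  new=[-3,4]  old=[-1,4]  +wl: 2,3
  step 6. node 1  ⊔preds=[-4,4]  new=[-4,3]  stable
  step 7. node 2  ⊔preds=[-4,4]  new=[-4,4]  stable
  step 8. node 3  ⊔preds=[-4,4]  new=[-4,4]  stable

Least fixpoint reached:
  node 0: [-3,4]
  node 1: [-4,3]
  node 2: [-4,4]
  node 3: [-4,4]

[-4,3]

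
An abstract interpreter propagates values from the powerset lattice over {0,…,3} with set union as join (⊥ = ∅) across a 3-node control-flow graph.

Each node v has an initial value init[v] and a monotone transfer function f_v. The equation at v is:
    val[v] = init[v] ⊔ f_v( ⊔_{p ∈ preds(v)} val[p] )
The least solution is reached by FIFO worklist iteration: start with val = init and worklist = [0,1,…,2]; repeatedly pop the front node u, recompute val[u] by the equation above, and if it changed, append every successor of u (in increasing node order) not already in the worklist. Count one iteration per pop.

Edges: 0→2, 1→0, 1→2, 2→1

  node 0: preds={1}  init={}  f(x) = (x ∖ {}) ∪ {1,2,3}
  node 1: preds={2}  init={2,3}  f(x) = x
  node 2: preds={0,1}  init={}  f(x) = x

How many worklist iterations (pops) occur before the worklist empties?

6

Iteration log — 6 steps:
  step 1. node 0  ⊔preds={2,3}  new={1,2,3}  old={}  +wl: 
  step 2. node 1  ⊔preds={}  new={2,3}  stable
  step 3. node 2  ⊔preds={1,2,3}  new={1,2,3}  old={}  +wl: 1
  step 4. node 1  ⊔preds={1,2,3}  new={1,2,3}  old={2,3}  +wl: 0,2
  step 5. node 0  ⊔preds={1,2,3}  new={1,2,3}  stable
  step 6. node 2  ⊔preds={1,2,3}  new={1,2,3}  stable

Least fixpoint reached:
  node 0: {1,2,3}
  node 1: {1,2,3}
  node 2: {1,2,3}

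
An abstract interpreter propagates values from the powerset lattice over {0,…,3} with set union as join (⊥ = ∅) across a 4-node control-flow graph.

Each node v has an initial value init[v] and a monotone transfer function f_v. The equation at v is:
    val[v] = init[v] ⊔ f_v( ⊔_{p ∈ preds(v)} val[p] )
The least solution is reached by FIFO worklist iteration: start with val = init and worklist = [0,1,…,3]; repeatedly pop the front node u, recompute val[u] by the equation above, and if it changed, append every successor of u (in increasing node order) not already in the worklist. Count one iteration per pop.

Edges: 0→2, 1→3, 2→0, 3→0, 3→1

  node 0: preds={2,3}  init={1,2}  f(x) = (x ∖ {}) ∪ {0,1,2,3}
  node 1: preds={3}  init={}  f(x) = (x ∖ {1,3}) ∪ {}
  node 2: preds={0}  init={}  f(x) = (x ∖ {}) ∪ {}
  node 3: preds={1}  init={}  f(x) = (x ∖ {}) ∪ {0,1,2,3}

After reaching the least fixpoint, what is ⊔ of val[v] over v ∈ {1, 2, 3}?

Worklist (7 pops):
  #1 pop 0: in={} → {0,1,2,3} (was {1,2}); enqueue []
  #2 pop 1: in={} → {} (no change)
  #3 pop 2: in={0,1,2,3} → {0,1,2,3} (was {}); enqueue [0]
  #4 pop 3: in={} → {0,1,2,3} (was {}); enqueue [1]
  #5 pop 0: in={0,1,2,3} → {0,1,2,3} (no change)
  #6 pop 1: in={0,1,2,3} → {0,2} (was {}); enqueue [3]
  #7 pop 3: in={0,2} → {0,1,2,3} (no change)

Fixpoint:
  val[0] = {0,1,2,3}
  val[1] = {0,2}
  val[2] = {0,1,2,3}
  val[3] = {0,1,2,3}

{0,1,2,3}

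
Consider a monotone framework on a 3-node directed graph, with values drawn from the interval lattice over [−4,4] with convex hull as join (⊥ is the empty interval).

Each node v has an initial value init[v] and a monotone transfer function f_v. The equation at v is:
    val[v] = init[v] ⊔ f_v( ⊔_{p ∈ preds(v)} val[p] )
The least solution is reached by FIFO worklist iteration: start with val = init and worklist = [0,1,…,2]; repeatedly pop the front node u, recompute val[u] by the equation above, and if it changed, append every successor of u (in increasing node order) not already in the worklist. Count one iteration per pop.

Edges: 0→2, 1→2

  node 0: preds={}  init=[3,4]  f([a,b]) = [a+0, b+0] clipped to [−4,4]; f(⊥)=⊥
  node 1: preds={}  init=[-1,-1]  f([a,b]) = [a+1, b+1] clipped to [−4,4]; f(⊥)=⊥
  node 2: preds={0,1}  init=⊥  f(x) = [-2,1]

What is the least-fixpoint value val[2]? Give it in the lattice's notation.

Worklist (3 pops):
  #1 pop 0: in=⊥ → [3,4] (no change)
  #2 pop 1: in=⊥ → [-1,-1] (no change)
  #3 pop 2: in=[-1,4] → [-2,1] (was ⊥); enqueue []

Fixpoint:
  val[0] = [3,4]
  val[1] = [-1,-1]
  val[2] = [-2,1]

[-2,1]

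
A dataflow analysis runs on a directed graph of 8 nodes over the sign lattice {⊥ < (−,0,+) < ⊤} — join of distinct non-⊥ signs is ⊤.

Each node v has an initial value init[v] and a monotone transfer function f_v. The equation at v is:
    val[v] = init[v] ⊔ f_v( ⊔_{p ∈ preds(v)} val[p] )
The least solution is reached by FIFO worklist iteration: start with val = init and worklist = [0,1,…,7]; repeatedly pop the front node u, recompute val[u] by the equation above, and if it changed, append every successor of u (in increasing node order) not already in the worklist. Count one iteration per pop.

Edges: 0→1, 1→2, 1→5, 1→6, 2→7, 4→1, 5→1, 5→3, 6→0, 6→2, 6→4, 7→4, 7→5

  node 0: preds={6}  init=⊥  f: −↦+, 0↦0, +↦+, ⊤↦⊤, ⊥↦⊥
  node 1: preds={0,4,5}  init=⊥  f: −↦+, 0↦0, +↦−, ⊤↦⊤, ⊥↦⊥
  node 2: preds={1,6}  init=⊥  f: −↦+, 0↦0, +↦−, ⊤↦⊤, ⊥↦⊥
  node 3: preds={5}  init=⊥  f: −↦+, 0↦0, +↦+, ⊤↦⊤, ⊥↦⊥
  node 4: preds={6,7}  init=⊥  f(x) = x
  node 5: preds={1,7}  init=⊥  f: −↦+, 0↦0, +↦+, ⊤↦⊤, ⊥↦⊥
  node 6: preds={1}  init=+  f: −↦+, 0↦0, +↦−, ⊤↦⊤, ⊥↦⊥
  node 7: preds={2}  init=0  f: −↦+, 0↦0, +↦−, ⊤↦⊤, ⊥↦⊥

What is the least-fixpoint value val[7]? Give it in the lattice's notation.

Iteration log — 18 steps:
  step 1. node 0  ⊔preds=+  new=+  old=⊥  +wl: 
  step 2. node 1  ⊔preds=+  new=−  old=⊥  +wl: 
  step 3. node 2  ⊔preds=⊤  new=⊤  old=⊥  +wl: 
  step 4. node 3  ⊔preds=⊥  new=⊥  stable
  step 5. node 4  ⊔preds=⊤  new=⊤  old=⊥  +wl: 1
  step 6. node 5  ⊔preds=⊤  new=⊤  old=⊥  +wl: 3
  step 7. node 6  ⊔preds=−  new=+  stable
  step 8. node 7  ⊔preds=⊤  new=⊤  old=0  +wl: 4,5
  step 9. node 1  ⊔preds=⊤  new=⊤  old=−  +wl: 2,6
  step 10. node 3  ⊔preds=⊤  new=⊤  old=⊥  +wl: 
  step 11. node 4  ⊔preds=⊤  new=⊤  stable
  step 12. node 5  ⊔preds=⊤  new=⊤  stable
  step 13. node 2  ⊔preds=⊤  new=⊤  stable
  step 14. node 6  ⊔preds=⊤  new=⊤  old=+  +wl: 0,2,4
  step 15. node 0  ⊔preds=⊤  new=⊤  old=+  +wl: 1
  step 16. node 2  ⊔preds=⊤  new=⊤  stable
  step 17. node 4  ⊔preds=⊤  new=⊤  stable
  step 18. node 1  ⊔preds=⊤  new=⊤  stable

Least fixpoint reached:
  node 0: ⊤
  node 1: ⊤
  node 2: ⊤
  node 3: ⊤
  node 4: ⊤
  node 5: ⊤
  node 6: ⊤
  node 7: ⊤

⊤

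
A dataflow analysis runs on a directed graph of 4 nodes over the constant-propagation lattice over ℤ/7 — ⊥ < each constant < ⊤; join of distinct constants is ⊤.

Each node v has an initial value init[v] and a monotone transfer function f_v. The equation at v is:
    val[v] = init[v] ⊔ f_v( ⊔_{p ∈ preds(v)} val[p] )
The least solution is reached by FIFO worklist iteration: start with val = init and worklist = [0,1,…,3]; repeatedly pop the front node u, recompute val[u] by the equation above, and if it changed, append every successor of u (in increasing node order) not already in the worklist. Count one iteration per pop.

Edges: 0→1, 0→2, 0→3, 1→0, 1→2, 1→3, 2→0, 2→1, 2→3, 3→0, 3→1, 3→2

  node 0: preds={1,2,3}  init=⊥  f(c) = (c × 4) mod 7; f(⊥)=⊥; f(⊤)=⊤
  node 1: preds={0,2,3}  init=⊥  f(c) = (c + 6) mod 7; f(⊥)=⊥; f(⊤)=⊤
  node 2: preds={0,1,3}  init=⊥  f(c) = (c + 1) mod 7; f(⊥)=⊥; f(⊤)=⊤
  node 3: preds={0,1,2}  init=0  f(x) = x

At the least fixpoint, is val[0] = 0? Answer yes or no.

Worklist (9 pops):
  #1 pop 0: in=0 → 0 (was ⊥); enqueue []
  #2 pop 1: in=0 → 6 (was ⊥); enqueue [0]
  #3 pop 2: in=⊤ → ⊤ (was ⊥); enqueue [1]
  #4 pop 3: in=⊤ → ⊤ (was 0); enqueue [2]
  #5 pop 0: in=⊤ → ⊤ (was 0); enqueue [3]
  #6 pop 1: in=⊤ → ⊤ (was 6); enqueue [0]
  #7 pop 2: in=⊤ → ⊤ (no change)
  #8 pop 3: in=⊤ → ⊤ (no change)
  #9 pop 0: in=⊤ → ⊤ (no change)

Fixpoint:
  val[0] = ⊤
  val[1] = ⊤
  val[2] = ⊤
  val[3] = ⊤

no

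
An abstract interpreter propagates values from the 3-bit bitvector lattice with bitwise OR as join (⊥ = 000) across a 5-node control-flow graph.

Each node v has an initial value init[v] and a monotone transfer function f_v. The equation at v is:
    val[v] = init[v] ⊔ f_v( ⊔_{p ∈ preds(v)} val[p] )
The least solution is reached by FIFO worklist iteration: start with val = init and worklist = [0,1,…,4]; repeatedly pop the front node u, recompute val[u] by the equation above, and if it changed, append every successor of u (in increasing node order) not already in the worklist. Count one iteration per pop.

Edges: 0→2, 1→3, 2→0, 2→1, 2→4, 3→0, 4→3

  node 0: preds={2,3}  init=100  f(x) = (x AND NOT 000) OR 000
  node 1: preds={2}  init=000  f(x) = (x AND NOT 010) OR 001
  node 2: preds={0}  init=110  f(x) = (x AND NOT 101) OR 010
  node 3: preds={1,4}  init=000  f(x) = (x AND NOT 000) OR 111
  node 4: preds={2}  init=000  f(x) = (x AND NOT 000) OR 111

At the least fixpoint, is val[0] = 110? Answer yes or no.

no

Iteration log — 8 steps:
  step 1. node 0  ⊔preds=110  new=110  old=100  +wl: 
  step 2. node 1  ⊔preds=110  new=101  old=000  +wl: 
  step 3. node 2  ⊔preds=110  new=110  stable
  step 4. node 3  ⊔preds=101  new=111  old=000  +wl: 0
  step 5. node 4  ⊔preds=110  new=111  old=000  +wl: 3
  step 6. node 0  ⊔preds=111  new=111  old=110  +wl: 2
  step 7. node 3  ⊔preds=111  new=111  stable
  step 8. node 2  ⊔preds=111  new=110  stable

Least fixpoint reached:
  node 0: 111
  node 1: 101
  node 2: 110
  node 3: 111
  node 4: 111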